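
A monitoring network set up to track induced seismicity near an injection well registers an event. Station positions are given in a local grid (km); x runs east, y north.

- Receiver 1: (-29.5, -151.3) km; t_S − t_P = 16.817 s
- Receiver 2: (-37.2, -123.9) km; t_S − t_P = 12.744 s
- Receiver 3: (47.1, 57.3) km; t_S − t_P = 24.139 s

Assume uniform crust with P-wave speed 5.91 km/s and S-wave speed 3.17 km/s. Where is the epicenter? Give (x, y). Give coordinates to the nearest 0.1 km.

Distance from S−P lag: d = Δt · v_P v_S / (v_P − v_S) = Δt · (5.91·3.17)/(5.91−3.17) ≈ 6.8375·Δt.
So d_Receiver 1 = 114.99, d_Receiver 2 = 87.14, d_Receiver 3 = 165.05 km.
Circle about each station: (x + 29.5)² + (y + 151.3)² = 114.99²; (x + 37.2)² + (y + 123.9)² = 87.14²; (x − 47.1)² + (y − 57.3)² = 165.05².
Subtracting pairs of circle equations eliminates x²+y² and gives linear equations (the radical axes):
-15.4 x + 54.8 y = -1397.57
153.2 x + 417.2 y = -32279.04
Solving the 2×2 system: x ≈ -80.0, y ≈ -48.0 km.

-80.0 km east, -48.0 km north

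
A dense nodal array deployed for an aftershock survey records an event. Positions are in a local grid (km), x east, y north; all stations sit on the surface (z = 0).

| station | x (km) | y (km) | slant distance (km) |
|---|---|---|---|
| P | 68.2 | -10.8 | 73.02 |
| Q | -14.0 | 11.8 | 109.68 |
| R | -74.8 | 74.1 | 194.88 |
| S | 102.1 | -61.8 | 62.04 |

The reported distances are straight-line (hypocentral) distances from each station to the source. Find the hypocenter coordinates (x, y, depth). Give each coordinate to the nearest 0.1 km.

Each station gives a sphere (x−x_i)² + (y−y_i)² + z² = d_i² (stations at z=0).
Subtracting the P sphere from Q and R: z² cancels, leaving linear equations in x and y:
-164.4 x + 45.2 y = -11130.42
-286.0 x + 169.8 y = -26328.32
Solving: x ≈ 46.698, y ≈ -76.400 km (keep extra digits for the depth step; rounded: 46.7, -76.4).
Then from the P sphere: z² = 73.02² − (x − 68.2)² − (y + 10.8)² with x = 46.698, y = -76.400, so z ≈ 23.795 ≈ 23.8 km.

(46.7, -76.4, 23.8)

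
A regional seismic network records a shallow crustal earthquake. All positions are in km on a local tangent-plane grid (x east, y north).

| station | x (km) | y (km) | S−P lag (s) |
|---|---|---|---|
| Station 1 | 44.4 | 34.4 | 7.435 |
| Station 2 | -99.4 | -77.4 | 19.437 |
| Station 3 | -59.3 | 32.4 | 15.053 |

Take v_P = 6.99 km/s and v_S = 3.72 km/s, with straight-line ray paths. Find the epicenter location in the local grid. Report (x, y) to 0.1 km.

(45.9, -24.7)

Distance from S−P lag: d = Δt · v_P v_S / (v_P − v_S) = Δt · (6.99·3.72)/(6.99−3.72) ≈ 7.9519·Δt.
So d_Station 1 = 59.12, d_Station 2 = 154.56, d_Station 3 = 119.70 km.
Circle about each station: (x − 44.4)² + (y − 34.4)² = 59.12²; (x + 99.4)² + (y + 77.4)² = 154.56²; (x + 59.3)² + (y − 32.4)² = 119.70².
Subtracting pairs of circle equations eliminates x²+y² and gives linear equations (the radical axes):
-287.6 x − 223.6 y = -7677.22
-207.4 x − 4.0 y = -9421.39
Solving the 2×2 system: x ≈ 45.9, y ≈ -24.7 km.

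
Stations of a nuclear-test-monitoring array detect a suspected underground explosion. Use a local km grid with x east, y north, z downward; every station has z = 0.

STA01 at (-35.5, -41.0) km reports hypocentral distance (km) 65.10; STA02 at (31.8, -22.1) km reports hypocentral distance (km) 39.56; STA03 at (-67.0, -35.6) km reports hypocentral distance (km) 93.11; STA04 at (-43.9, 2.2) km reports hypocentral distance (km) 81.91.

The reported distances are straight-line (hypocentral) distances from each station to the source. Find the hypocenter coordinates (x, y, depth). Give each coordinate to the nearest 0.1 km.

Each station gives a sphere (x−x_i)² + (y−y_i)² + z² = d_i² (stations at z=0).
Subtracting the STA01 sphere from STA02 and STA03: z² cancels, leaving linear equations in x and y:
134.6 x + 37.8 y = 1231.42
-63.0 x + 10.8 y = -1616.35
Solving: x ≈ 19.399, y ≈ -36.500 km (keep extra digits for the depth step; rounded: 19.4, -36.5).
Then from the STA01 sphere: z² = 65.10² − (x + 35.5)² − (y + 41.0)² with x = 19.399, y = -36.500, so z ≈ 34.697 ≈ 34.7 km.

x ≈ 19.4 km, y ≈ -36.5 km, depth ≈ 34.7 km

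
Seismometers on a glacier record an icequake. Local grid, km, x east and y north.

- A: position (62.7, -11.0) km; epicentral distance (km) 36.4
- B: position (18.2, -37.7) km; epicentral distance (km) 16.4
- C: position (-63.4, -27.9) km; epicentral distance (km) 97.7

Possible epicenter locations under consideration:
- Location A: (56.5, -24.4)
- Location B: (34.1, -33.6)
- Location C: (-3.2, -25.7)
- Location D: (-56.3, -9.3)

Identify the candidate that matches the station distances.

Location B

For each candidate, compare |candidate − station| to the reported distance:
Location A: residuals A 21.6, B 24.1, C 22.3 → max 24.1 km
Location B: residuals A 0.1, B 0.0, C 0.0 → max 0.1 km
Location C: residuals A 31.1, B 8.1, C 37.5 → max 37.5 km
Location D: residuals A 82.6, B 63.3, C 77.8 → max 82.6 km
Only Location B has all residuals ≈ 0.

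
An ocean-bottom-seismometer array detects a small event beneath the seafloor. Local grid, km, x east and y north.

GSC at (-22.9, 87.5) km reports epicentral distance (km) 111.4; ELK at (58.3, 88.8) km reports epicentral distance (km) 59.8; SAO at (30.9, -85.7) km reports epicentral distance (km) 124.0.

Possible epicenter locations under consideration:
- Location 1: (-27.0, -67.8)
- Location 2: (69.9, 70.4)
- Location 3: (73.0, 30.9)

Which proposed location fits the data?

Location 3

For each candidate, compare |candidate − station| to the reported distance:
Location 1: residuals GSC 44.0, ELK 118.5, SAO 63.4 → max 118.5 km
Location 2: residuals GSC 17.0, ELK 38.0, SAO 36.9 → max 38.0 km
Location 3: residuals GSC 0.0, ELK 0.1, SAO 0.0 → max 0.1 km
Only Location 3 has all residuals ≈ 0.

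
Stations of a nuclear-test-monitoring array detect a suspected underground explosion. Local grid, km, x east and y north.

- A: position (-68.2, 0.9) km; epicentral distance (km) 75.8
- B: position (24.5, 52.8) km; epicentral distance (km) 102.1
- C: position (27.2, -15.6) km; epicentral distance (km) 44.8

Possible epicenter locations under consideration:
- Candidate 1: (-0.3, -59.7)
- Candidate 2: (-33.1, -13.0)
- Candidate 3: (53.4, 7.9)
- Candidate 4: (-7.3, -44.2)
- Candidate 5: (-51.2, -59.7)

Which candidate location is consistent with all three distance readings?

For each candidate, compare |candidate − station| to the reported distance:
Candidate 1: residuals A 15.2, B 13.1, C 7.2 → max 15.2 km
Candidate 2: residuals A 38.0, B 14.7, C 15.6 → max 38.0 km
Candidate 3: residuals A 46.0, B 48.7, C 9.6 → max 48.7 km
Candidate 4: residuals A 0.0, B 0.0, C 0.0 → max 0.0 km
Candidate 5: residuals A 12.9, B 33.5, C 45.2 → max 45.2 km
Only Candidate 4 has all residuals ≈ 0.

Candidate 4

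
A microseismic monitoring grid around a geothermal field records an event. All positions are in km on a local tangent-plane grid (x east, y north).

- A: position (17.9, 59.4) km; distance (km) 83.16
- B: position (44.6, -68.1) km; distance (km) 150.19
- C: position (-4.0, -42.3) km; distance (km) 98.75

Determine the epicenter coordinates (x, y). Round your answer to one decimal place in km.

-62.3 km east, 37.4 km north

Circle about each station: (x − 17.9)² + (y − 59.4)² = 83.16²; (x − 44.6)² + (y + 68.1)² = 150.19²; (x + 4.0)² + (y + 42.3)² = 98.75².
Subtracting the A equation from the B and C equations removes the quadratic terms:
53.4 x − 255.0 y = -12863.45
-43.8 x − 203.4 y = -4879.46
Solving the 2×2 system: x ≈ -62.3, y ≈ 37.4 km.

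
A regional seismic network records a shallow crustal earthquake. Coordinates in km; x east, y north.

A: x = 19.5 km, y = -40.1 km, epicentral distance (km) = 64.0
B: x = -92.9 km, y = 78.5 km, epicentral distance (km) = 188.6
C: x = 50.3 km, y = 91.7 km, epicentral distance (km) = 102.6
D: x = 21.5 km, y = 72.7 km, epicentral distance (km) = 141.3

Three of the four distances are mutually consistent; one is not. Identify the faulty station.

Solve using three stations at a time. Using A, B, C (subtract circle equations pairwise → linear system) gives (x, y) ≈ (74.7, -7.9).
Distances from that point to each station vs reported:
  A: calculated 63.9 vs reported 64.0 → residual 0.1 km
  B: calculated 188.6 vs reported 188.6 → residual 0.0 km
  C: calculated 102.5 vs reported 102.6 → residual 0.1 km
  D: calculated 96.6 vs reported 141.3 → residual 44.7 km
A, B, C are mutually consistent (residuals ≈ 0); D is off by 44.7 km.

D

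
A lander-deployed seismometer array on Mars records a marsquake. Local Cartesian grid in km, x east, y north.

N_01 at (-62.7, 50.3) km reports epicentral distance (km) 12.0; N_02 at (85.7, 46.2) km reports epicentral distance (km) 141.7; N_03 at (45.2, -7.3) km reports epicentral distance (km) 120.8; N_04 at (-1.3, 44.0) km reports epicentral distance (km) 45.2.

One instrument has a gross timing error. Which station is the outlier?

Solve using three stations at a time. Using N_01, N_02, N_03 (subtract circle equations pairwise → linear system) gives (x, y) ≈ (-55.4, 59.6).
Distances from that point to each station vs reported:
  N_01: calculated 11.9 vs reported 12.0 → residual 0.1 km
  N_02: calculated 141.7 vs reported 141.7 → residual 0.0 km
  N_03: calculated 120.8 vs reported 120.8 → residual 0.0 km
  N_04: calculated 56.3 vs reported 45.2 → residual 11.1 km
N_01, N_02, N_03 are mutually consistent (residuals ≈ 0); N_04 is off by 11.1 km.

N_04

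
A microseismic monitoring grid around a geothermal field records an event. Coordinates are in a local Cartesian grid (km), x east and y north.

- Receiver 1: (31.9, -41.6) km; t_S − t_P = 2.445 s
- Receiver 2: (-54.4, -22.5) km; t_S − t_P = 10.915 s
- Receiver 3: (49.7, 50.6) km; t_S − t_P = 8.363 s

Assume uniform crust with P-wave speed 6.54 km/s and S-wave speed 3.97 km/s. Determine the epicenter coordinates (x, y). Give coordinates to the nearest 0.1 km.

Distance from S−P lag: d = Δt · v_P v_S / (v_P − v_S) = Δt · (6.54·3.97)/(6.54−3.97) ≈ 10.1026·Δt.
So d_Receiver 1 = 24.70, d_Receiver 2 = 110.27, d_Receiver 3 = 84.49 km.
Circle about each station: (x − 31.9)² + (y + 41.6)² = 24.70²; (x + 54.4)² + (y + 22.5)² = 110.27²; (x − 49.7)² + (y − 50.6)² = 84.49².
Subtracting pairs of circle equations eliminates x²+y² and gives linear equations (the radical axes):
-172.6 x + 38.2 y = -10831.94
35.6 x + 184.4 y = -4246.19
Solving the 2×2 system: x ≈ 55.3, y ≈ -33.7 km.

(55.3, -33.7)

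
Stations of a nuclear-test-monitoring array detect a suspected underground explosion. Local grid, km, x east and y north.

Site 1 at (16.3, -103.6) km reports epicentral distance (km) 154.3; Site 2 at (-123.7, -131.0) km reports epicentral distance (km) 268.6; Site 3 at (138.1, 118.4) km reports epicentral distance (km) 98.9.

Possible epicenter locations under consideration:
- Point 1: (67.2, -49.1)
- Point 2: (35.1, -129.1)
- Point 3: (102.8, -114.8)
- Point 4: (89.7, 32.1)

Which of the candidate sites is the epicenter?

Point 4

For each candidate, compare |candidate − station| to the reported distance:
Point 1: residuals Site 1 79.7, Site 2 60.9, Site 3 83.0 → max 83.0 km
Point 2: residuals Site 1 122.6, Site 2 109.8, Site 3 169.2 → max 169.2 km
Point 3: residuals Site 1 67.1, Site 2 41.5, Site 3 137.0 → max 137.0 km
Point 4: residuals Site 1 0.0, Site 2 0.0, Site 3 0.0 → max 0.0 km
Only Point 4 has all residuals ≈ 0.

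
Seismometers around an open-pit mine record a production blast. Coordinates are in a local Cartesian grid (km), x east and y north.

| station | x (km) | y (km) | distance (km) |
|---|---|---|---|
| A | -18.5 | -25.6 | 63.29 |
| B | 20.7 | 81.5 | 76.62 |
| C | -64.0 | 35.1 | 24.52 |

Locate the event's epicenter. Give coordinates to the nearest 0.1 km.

Circle about each station: (x + 18.5)² + (y + 25.6)² = 63.29²; (x − 20.7)² + (y − 81.5)² = 76.62²; (x + 64.0)² + (y − 35.1)² = 24.52².
Subtracting pairs of circle equations eliminates x²+y² and gives linear equations (the radical axes):
78.4 x + 214.2 y = 4208.13
-91.0 x + 121.4 y = 7734.79
Solving the 2×2 system: x ≈ -39.5, y ≈ 34.1 km.

(-39.5, 34.1)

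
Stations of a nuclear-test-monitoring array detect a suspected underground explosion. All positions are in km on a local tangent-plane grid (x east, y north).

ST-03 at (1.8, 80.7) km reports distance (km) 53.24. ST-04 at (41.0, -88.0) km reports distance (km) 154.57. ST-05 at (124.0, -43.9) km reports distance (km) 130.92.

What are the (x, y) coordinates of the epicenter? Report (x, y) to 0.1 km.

Circle about each station: (x − 1.8)² + (y − 80.7)² = 53.24²; (x − 41.0)² + (y + 88.0)² = 154.57²; (x − 124.0)² + (y + 43.9)² = 130.92².
Subtracting pairs of circle equations eliminates x²+y² and gives linear equations (the radical axes):
78.4 x − 337.4 y = -18148.12
244.4 x − 249.2 y = -3518.07
Solving the 2×2 system: x ≈ 53.0, y ≈ 66.1 km.

53.0 km east, 66.1 km north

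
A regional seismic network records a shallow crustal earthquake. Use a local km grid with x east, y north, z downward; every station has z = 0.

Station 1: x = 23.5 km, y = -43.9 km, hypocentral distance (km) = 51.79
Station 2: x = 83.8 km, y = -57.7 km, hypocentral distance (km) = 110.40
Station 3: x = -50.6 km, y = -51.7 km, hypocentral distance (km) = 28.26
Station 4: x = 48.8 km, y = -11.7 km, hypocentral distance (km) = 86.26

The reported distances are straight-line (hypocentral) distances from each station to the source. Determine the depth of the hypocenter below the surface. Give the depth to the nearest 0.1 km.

Each station gives a sphere (x−x_i)² + (y−y_i)² + z² = d_i² (stations at z=0).
Subtracting the Station 1 sphere from Station 2 and Station 3: z² cancels, leaving linear equations in x and y:
120.6 x − 27.6 y = -1633.69
-148.2 x − 15.6 y = 4637.37
Solving: x ≈ -25.701, y ≈ -53.110 km (keep extra digits for the depth step; rounded: -25.7, -53.1).
Then from the Station 1 sphere: z² = 51.79² − (x − 23.5)² − (y + 43.9)² with x = -25.701, y = -53.110, so z ≈ 13.291 ≈ 13.3 km.

13.3 km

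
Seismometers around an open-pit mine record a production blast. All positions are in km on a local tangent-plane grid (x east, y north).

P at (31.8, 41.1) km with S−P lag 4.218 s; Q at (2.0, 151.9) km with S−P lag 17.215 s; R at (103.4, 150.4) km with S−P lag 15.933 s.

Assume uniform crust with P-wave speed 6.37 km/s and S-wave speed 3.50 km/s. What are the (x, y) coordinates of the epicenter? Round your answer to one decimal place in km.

x ≈ 63.6 km, y ≈ 33.2 km

Distance from S−P lag: d = Δt · v_P v_S / (v_P − v_S) = Δt · (6.37·3.50)/(6.37−3.50) ≈ 7.7683·Δt.
So d_P = 32.77, d_Q = 133.73, d_R = 123.77 km.
Circle about each station: (x − 31.8)² + (y − 41.1)² = 32.77²; (x − 2.0)² + (y − 151.9)² = 133.73²; (x − 103.4)² + (y − 150.4)² = 123.77².
Subtracting pairs of circle equations eliminates x²+y² and gives linear equations (the radical axes):
-59.6 x + 221.6 y = 3567.32
143.2 x + 218.6 y = 16366.13
Solving the 2×2 system: x ≈ 63.6, y ≈ 33.2 km.
Check against P (with the unrounded x, y): √((x − 31.8)²+(y − 41.1)²) = 32.77 ≈ 32.77 km. ✓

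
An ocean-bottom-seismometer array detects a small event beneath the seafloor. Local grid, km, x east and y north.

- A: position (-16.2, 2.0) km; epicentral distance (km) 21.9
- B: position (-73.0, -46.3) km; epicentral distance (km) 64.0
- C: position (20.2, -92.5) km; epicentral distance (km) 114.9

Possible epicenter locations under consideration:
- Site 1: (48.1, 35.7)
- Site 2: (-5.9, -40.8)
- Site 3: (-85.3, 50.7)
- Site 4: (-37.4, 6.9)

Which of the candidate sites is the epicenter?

For each candidate, compare |candidate − station| to the reported distance:
Site 1: residuals A 50.7, B 82.3, C 16.3 → max 82.3 km
Site 2: residuals A 22.1, B 3.3, C 57.0 → max 57.0 km
Site 3: residuals A 62.6, B 33.8, C 63.0 → max 63.0 km
Site 4: residuals A 0.1, B 0.0, C 0.0 → max 0.1 km
Only Site 4 has all residuals ≈ 0.

Site 4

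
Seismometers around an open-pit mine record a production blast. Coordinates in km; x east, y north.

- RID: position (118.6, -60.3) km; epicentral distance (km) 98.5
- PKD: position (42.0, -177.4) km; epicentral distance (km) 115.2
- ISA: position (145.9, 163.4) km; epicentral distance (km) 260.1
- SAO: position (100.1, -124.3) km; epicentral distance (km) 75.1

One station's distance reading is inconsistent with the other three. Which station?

Solve using three stations at a time. Using RID, PKD, ISA (subtract circle equations pairwise → linear system) gives (x, y) ≈ (20.2, -64.3).
Distances from that point to each station vs reported:
  RID: calculated 98.5 vs reported 98.5 → residual 0.0 km
  PKD: calculated 115.2 vs reported 115.2 → residual 0.0 km
  ISA: calculated 260.1 vs reported 260.1 → residual 0.0 km
  SAO: calculated 99.9 vs reported 75.1 → residual 24.8 km
RID, PKD, ISA are mutually consistent (residuals ≈ 0); SAO is off by 24.8 km.

SAO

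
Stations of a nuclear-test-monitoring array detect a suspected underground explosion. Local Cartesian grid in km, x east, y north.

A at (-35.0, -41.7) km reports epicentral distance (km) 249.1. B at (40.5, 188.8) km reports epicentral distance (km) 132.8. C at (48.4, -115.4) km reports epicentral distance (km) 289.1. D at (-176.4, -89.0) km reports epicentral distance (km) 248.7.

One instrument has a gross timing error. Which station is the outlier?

Solve using three stations at a time. Using B, C, D (subtract circle equations pairwise → linear system) gives (x, y) ≈ (-83.7, 141.8).
Distances from that point to each station vs reported:
  A: calculated 189.8 vs reported 249.1 → residual 59.3 km
  B: calculated 132.8 vs reported 132.8 → residual 0.0 km
  C: calculated 289.1 vs reported 289.1 → residual 0.0 km
  D: calculated 248.7 vs reported 248.7 → residual 0.0 km
B, C, D are mutually consistent (residuals ≈ 0); A is off by 59.3 km.

A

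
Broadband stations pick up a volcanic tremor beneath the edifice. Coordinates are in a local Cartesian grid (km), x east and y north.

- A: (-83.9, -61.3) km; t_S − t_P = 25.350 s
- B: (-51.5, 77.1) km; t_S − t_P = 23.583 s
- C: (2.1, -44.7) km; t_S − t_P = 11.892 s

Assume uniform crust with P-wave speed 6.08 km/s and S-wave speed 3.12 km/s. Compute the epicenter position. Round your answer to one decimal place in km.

Distance from S−P lag: d = Δt · v_P v_S / (v_P − v_S) = Δt · (6.08·3.12)/(6.08−3.12) ≈ 6.4086·Δt.
So d_A = 162.46, d_B = 151.14, d_C = 76.21 km.
Circle about each station: (x + 83.9)² + (y + 61.3)² = 162.46²; (x + 51.5)² + (y − 77.1)² = 151.14²; (x − 2.1)² + (y + 44.7)² = 76.21².
Subtracting pairs of circle equations eliminates x²+y² and gives linear equations (the radical axes):
64.8 x + 276.8 y = 1349.71
172.0 x + 33.2 y = 11790.89
Solving the 2×2 system: x ≈ 70.8, y ≈ -11.7 km.

(70.8, -11.7)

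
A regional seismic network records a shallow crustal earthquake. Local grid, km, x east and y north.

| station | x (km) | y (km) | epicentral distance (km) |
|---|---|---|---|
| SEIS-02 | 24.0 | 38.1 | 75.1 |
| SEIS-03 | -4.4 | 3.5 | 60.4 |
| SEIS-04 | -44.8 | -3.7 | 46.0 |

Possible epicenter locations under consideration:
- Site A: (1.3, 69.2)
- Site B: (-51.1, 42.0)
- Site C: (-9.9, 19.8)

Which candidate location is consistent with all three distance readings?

For each candidate, compare |candidate − station| to the reported distance:
Site A: residuals SEIS-02 36.6, SEIS-03 5.5, SEIS-04 40.3 → max 40.3 km
Site B: residuals SEIS-02 0.1, SEIS-03 0.1, SEIS-04 0.1 → max 0.1 km
Site C: residuals SEIS-02 36.6, SEIS-03 43.2, SEIS-04 3.9 → max 43.2 km
Only Site B has all residuals ≈ 0.

Site B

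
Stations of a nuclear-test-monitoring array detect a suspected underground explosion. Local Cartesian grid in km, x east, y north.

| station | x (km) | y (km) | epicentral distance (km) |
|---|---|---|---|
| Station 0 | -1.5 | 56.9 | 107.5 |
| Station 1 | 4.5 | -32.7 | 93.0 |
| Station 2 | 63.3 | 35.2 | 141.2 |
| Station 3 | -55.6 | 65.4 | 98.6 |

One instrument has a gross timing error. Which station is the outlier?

Solve using three stations at a time. Using Station 0, Station 2, Station 3 (subtract circle equations pairwise → linear system) gives (x, y) ≈ (-60.3, -33.3).
Distances from that point to each station vs reported:
  Station 0: calculated 107.7 vs reported 107.5 → residual 0.2 km
  Station 1: calculated 64.8 vs reported 93.0 → residual 28.2 km
  Station 2: calculated 141.4 vs reported 141.2 → residual 0.2 km
  Station 3: calculated 98.8 vs reported 98.6 → residual 0.2 km
Station 0, Station 2, Station 3 are mutually consistent (residuals ≈ 0); Station 1 is off by 28.2 km.

Station 1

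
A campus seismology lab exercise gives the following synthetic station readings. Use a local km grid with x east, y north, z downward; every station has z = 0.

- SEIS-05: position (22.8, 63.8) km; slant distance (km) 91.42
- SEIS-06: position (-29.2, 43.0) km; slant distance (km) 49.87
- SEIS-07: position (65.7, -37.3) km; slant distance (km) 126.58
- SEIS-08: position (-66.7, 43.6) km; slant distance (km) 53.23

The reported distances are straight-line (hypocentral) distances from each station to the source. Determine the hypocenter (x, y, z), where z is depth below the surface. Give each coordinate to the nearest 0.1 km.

Each station gives a sphere (x−x_i)² + (y−y_i)² + z² = d_i² (stations at z=0).
Subtracting the SEIS-05 sphere from SEIS-06 and SEIS-07: z² cancels, leaving linear equations in x and y:
-104.0 x − 41.6 y = 3981.96
85.8 x − 202.2 y = -6547.38
Solving: x ≈ -43.805, y ≈ 13.793 km (keep extra digits for the depth step; rounded: -43.8, 13.8).
Then from the SEIS-05 sphere: z² = 91.42² − (x − 22.8)² − (y − 63.8)² with x = -43.805, y = 13.793, so z ≈ 37.692 ≈ 37.7 km.
Check against SEIS-08 (with the unrounded solution): distance 53.23 ≈ 53.23 km. ✓

(-43.8, 13.8, 37.7)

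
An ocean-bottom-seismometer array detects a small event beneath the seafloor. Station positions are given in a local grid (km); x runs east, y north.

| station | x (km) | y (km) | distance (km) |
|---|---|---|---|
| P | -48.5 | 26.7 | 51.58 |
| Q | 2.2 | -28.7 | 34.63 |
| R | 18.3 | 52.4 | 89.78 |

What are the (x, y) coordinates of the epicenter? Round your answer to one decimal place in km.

Circle about each station: (x + 48.5)² + (y − 26.7)² = 51.58²; (x − 2.2)² + (y + 28.7)² = 34.63²; (x − 18.3)² + (y − 52.4)² = 89.78².
Subtracting the P equation from the Q and R equations removes the quadratic terms:
101.4 x − 110.8 y = -775.35
133.6 x + 51.4 y = -5384.44
Solving the 2×2 system: x ≈ -31.8, y ≈ -22.1 km.

(-31.8, -22.1)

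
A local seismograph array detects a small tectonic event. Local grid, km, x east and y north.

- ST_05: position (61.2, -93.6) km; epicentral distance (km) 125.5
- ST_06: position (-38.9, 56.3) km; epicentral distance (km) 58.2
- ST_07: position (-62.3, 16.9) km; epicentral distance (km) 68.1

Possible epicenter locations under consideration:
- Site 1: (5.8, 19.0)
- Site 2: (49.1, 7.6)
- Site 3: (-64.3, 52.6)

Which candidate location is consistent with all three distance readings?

For each candidate, compare |candidate − station| to the reported distance:
Site 1: residuals ST_05 0.0, ST_06 0.0, ST_07 0.0 → max 0.0 km
Site 2: residuals ST_05 23.6, ST_06 42.4, ST_07 43.7 → max 43.7 km
Site 3: residuals ST_05 67.2, ST_06 32.5, ST_07 32.3 → max 67.2 km
Only Site 1 has all residuals ≈ 0.

Site 1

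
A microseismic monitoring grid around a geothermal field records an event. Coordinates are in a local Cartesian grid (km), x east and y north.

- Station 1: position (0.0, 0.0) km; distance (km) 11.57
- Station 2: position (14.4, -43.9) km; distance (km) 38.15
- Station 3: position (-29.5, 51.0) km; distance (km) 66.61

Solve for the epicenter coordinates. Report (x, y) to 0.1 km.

Circle about each station: x² + y² = 11.57²; (x − 14.4)² + (y + 43.9)² = 38.15²; (x + 29.5)² + (y − 51.0)² = 66.61².
Subtracting the Station 1 equation from the Station 2 and Station 3 equations removes the quadratic terms:
28.8 x − 87.8 y = 813.01
-59.0 x + 102.0 y = -831.78
Solving the 2×2 system: x ≈ -4.4, y ≈ -10.7 km.

(-4.4, -10.7)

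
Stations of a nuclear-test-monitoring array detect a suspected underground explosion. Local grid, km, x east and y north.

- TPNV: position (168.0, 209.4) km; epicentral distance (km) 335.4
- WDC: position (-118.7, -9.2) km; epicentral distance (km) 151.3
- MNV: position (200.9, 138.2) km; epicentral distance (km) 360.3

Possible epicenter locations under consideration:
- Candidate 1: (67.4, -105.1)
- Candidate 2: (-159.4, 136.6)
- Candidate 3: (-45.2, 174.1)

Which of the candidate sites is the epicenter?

For each candidate, compare |candidate − station| to the reported distance:
Candidate 1: residuals TPNV 5.2, WDC 58.1, MNV 82.8 → max 82.8 km
Candidate 2: residuals TPNV 0.0, WDC 0.1, MNV 0.0 → max 0.1 km
Candidate 3: residuals TPNV 119.3, WDC 46.2, MNV 111.6 → max 119.3 km
Only Candidate 2 has all residuals ≈ 0.

Candidate 2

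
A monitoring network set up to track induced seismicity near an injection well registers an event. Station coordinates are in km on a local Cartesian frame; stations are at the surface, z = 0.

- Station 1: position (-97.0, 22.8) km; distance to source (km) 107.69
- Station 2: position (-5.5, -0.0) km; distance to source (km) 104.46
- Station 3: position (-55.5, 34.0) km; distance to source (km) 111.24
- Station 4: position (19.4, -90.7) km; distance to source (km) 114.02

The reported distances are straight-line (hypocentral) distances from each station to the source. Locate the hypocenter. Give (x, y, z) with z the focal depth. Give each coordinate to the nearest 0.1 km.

Each station gives a sphere (x−x_i)² + (y−y_i)² + z² = d_i² (stations at z=0).
Subtracting the Station 1 sphere from Station 2 and Station 3: z² cancels, leaving linear equations in x and y:
183.0 x − 45.6 y = -9213.35
83.0 x + 22.4 y = -6469.79
Solving: x ≈ -63.597, y ≈ -53.179 km (keep extra digits for the depth step; rounded: -63.6, -53.2).
Then from the Station 1 sphere: z² = 107.69² − (x + 97.0)² − (y − 22.8)² with x = -63.597, y = -53.179, so z ≈ 68.619 ≈ 68.6 km.
Check against Station 4 (with the unrounded solution): distance 114.04 ≈ 114.02 km. ✓

(-63.6, -53.2, 68.6)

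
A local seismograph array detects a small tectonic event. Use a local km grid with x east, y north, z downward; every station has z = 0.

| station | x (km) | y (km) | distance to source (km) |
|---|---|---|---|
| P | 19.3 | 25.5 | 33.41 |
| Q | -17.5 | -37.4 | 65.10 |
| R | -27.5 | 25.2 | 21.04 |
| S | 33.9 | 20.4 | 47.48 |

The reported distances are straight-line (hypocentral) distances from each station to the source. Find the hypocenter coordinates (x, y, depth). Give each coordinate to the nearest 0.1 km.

Each station gives a sphere (x−x_i)² + (y−y_i)² + z² = d_i² (stations at z=0).
Subtracting the P sphere from Q and R: z² cancels, leaving linear equations in x and y:
-73.6 x − 125.8 y = -2439.51
-93.6 x − 0.6 y = 1042.10
Solving: x ≈ -11.300, y ≈ 26.003 km (keep extra digits for the depth step; rounded: -11.3, 26.0).
Then from the P sphere: z² = 33.41² − (x − 19.3)² − (y − 25.5)² with x = -11.300, y = 26.003, so z ≈ 13.402 ≈ 13.4 km.

(-11.3, 26.0, 13.4)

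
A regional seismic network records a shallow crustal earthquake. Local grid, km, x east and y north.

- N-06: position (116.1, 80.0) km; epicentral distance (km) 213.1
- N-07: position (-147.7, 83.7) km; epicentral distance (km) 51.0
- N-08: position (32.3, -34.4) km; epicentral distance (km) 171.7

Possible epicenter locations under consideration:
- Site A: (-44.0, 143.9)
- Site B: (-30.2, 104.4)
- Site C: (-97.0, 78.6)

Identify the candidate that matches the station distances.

Site C

For each candidate, compare |candidate − station| to the reported distance:
Site A: residuals N-06 40.7, N-07 68.9, N-08 22.2 → max 68.9 km
Site B: residuals N-06 64.8, N-07 68.3, N-08 19.5 → max 68.3 km
Site C: residuals N-06 0.0, N-07 0.0, N-08 0.0 → max 0.0 km
Only Site C has all residuals ≈ 0.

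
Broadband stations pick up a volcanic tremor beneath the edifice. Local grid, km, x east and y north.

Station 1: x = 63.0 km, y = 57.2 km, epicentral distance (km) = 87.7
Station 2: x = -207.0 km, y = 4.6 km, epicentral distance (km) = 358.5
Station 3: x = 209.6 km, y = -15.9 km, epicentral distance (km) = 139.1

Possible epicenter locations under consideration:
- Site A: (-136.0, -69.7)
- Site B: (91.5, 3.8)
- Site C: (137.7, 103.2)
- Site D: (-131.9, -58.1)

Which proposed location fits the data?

Site C

For each candidate, compare |candidate − station| to the reported distance:
Site A: residuals Station 1 148.3, Station 2 255.7, Station 3 210.7 → max 255.7 km
Site B: residuals Station 1 27.2, Station 2 60.0, Station 3 19.4 → max 60.0 km
Site C: residuals Station 1 0.0, Station 2 0.0, Station 3 0.0 → max 0.0 km
Site D: residuals Station 1 138.8, Station 2 260.7, Station 3 205.0 → max 260.7 km
Only Site C has all residuals ≈ 0.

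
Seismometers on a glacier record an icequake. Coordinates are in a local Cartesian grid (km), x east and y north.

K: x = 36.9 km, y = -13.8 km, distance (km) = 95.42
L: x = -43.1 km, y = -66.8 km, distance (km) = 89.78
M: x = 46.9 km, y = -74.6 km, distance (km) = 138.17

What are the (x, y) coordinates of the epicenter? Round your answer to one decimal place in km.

x ≈ -51.3 km, y ≈ 22.6 km

Circle about each station: (x − 36.9)² + (y + 13.8)² = 95.42²; (x + 43.1)² + (y + 66.8)² = 89.78²; (x − 46.9)² + (y + 74.6)² = 138.17².
Subtracting the K equation from the L and M equations removes the quadratic terms:
-160.0 x − 106.0 y = 5812.33
20.0 x − 121.6 y = -3773.25
Solving the 2×2 system: x ≈ -51.3, y ≈ 22.6 km.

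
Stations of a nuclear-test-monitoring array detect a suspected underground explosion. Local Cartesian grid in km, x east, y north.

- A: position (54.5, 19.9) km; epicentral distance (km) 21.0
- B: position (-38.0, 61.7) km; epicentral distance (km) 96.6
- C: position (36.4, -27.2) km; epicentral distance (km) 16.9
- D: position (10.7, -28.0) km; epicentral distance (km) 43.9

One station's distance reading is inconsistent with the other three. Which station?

Solve using three stations at a time. Using A, B, D (subtract circle equations pairwise → linear system) gives (x, y) ≈ (40.0, 4.7).
Distances from that point to each station vs reported:
  A: calculated 21.0 vs reported 21.0 → residual 0.0 km
  B: calculated 96.6 vs reported 96.6 → residual 0.0 km
  C: calculated 32.1 vs reported 16.9 → residual 15.2 km
  D: calculated 43.9 vs reported 43.9 → residual 0.0 km
A, B, D are mutually consistent (residuals ≈ 0); C is off by 15.2 km.

C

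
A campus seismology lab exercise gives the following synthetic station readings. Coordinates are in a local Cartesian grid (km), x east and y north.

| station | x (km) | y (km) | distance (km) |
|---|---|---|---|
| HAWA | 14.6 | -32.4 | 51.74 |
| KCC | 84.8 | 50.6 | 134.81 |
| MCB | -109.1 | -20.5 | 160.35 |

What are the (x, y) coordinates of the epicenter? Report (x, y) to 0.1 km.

41.0 km east, -76.9 km north

Circle about each station: (x − 14.6)² + (y + 32.4)² = 51.74²; (x − 84.8)² + (y − 50.6)² = 134.81²; (x + 109.1)² + (y + 20.5)² = 160.35².
Subtracting the HAWA equation from the KCC and MCB equations removes the quadratic terms:
140.4 x + 166.0 y = -7008.23
-247.4 x + 23.8 y = -11974.95
Solving the 2×2 system: x ≈ 41.0, y ≈ -76.9 km.
Check against HAWA (with the unrounded x, y): √((x − 14.6)²+(y + 32.4)²) = 51.74 ≈ 51.74 km. ✓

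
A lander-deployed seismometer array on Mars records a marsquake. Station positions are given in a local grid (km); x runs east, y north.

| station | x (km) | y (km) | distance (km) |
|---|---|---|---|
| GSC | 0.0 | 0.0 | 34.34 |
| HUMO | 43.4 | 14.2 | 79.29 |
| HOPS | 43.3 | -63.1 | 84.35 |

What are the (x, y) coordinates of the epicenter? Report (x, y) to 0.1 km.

(-28.6, -19.0)

Circle about each station: x² + y² = 34.34²; (x − 43.4)² + (y − 14.2)² = 79.29²; (x − 43.3)² + (y + 63.1)² = 84.35².
Subtracting pairs of circle equations eliminates x²+y² and gives linear equations (the radical axes):
86.8 x + 28.4 y = -3022.47
86.6 x − 126.2 y = -79.19
Solving the 2×2 system: x ≈ -28.6, y ≈ -19.0 km.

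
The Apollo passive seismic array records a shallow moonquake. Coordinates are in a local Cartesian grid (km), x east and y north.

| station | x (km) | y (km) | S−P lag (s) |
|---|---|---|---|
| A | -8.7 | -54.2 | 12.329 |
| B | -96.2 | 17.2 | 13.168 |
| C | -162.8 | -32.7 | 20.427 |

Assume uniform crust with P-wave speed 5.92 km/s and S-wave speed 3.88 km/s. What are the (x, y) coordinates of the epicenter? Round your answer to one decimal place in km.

x ≈ 40.0 km, y ≈ 75.8 km

Distance from S−P lag: d = Δt · v_P v_S / (v_P − v_S) = Δt · (5.92·3.88)/(5.92−3.88) ≈ 11.2596·Δt.
So d_A = 138.82, d_B = 148.27, d_C = 230.00 km.
Circle about each station: (x + 8.7)² + (y + 54.2)² = 138.82²; (x + 96.2)² + (y − 17.2)² = 148.27²; (x + 162.8)² + (y + 32.7)² = 230.00².
Subtracting the A equation from the B and C equations removes the quadratic terms:
-175.0 x + 142.8 y = 3823.95
-308.2 x + 43.0 y = -9069.21
Solving the 2×2 system: x ≈ 40.0, y ≈ 75.8 km.
Check against A (with the unrounded x, y): √((x + 8.7)²+(y + 54.2)²) = 138.82 ≈ 138.82 km. ✓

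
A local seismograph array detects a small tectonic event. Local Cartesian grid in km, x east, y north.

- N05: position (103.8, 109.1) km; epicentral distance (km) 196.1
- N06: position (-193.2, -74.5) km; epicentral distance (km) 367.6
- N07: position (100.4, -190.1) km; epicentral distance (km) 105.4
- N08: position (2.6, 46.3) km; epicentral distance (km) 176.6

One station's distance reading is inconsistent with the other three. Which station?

Solve using three stations at a time. Using N05, N07, N08 (subtract circle equations pairwise → linear system) gives (x, y) ≈ (119.1, -86.4).
Distances from that point to each station vs reported:
  N05: calculated 196.1 vs reported 196.1 → residual 0.0 km
  N06: calculated 312.5 vs reported 367.6 → residual 55.1 km
  N07: calculated 105.4 vs reported 105.4 → residual 0.0 km
  N08: calculated 176.6 vs reported 176.6 → residual 0.0 km
N05, N07, N08 are mutually consistent (residuals ≈ 0); N06 is off by 55.1 km.

N06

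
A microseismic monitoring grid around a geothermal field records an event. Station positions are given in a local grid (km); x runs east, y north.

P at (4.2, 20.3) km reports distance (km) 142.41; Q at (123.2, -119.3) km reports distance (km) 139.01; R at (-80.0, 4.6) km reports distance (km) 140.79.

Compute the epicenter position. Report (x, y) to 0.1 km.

Circle about each station: (x − 4.2)² + (y − 20.3)² = 142.41²; (x − 123.2)² + (y + 119.3)² = 139.01²; (x + 80.0)² + (y − 4.6)² = 140.79².
Subtracting the P equation from the Q and R equations removes the quadratic terms:
238.0 x − 279.2 y = 29937.83
-168.4 x − 31.4 y = 6450.21
Solving the 2×2 system: x ≈ -15.8, y ≈ -120.7 km.
Check against P (with the unrounded x, y): √((x − 4.2)²+(y − 20.3)²) = 142.41 ≈ 142.41 km. ✓

-15.8 km east, -120.7 km north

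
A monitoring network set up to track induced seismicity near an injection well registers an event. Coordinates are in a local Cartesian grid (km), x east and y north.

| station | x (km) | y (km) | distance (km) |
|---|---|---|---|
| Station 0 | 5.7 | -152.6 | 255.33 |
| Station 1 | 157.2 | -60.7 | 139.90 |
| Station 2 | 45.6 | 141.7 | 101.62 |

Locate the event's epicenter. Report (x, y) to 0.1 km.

Circle about each station: (x − 5.7)² + (y + 152.6)² = 255.33²; (x − 157.2)² + (y + 60.7)² = 139.90²; (x − 45.6)² + (y − 141.7)² = 101.62².
Subtracting the Station 0 equation from the Station 1 and Station 2 equations removes the quadratic terms:
303.0 x + 183.8 y = 50698.48
79.8 x + 588.6 y = 53705.78
Solving the 2×2 system: x ≈ 122.0, y ≈ 74.7 km.

122.0 km east, 74.7 km north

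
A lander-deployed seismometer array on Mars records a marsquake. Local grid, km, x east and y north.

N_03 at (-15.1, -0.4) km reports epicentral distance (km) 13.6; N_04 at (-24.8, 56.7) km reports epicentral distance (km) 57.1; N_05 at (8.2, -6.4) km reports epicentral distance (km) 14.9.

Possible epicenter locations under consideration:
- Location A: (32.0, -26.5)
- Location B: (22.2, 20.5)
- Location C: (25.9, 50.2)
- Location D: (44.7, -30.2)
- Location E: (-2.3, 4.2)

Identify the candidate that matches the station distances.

Location E

For each candidate, compare |candidate − station| to the reported distance:
Location A: residuals N_03 40.2, N_04 43.6, N_05 16.3 → max 43.6 km
Location B: residuals N_03 29.2, N_04 2.2, N_05 15.4 → max 29.2 km
Location C: residuals N_03 51.5, N_04 6.0, N_05 44.4 → max 51.5 km
Location D: residuals N_03 53.2, N_04 54.2, N_05 28.7 → max 54.2 km
Location E: residuals N_03 0.0, N_04 0.0, N_05 0.0 → max 0.0 km
Only Location E has all residuals ≈ 0.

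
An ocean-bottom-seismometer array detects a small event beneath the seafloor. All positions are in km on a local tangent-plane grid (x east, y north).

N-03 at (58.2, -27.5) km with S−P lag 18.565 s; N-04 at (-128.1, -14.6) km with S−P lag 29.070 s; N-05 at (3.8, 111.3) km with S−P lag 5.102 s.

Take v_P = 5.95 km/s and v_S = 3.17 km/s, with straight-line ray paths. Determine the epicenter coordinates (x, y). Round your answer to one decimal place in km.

Distance from S−P lag: d = Δt · v_P v_S / (v_P − v_S) = Δt · (5.95·3.17)/(5.95−3.17) ≈ 6.7847·Δt.
So d_N-03 = 125.96, d_N-04 = 197.23, d_N-05 = 34.62 km.
Circle about each station: (x − 58.2)² + (y + 27.5)² = 125.96²; (x + 128.1)² + (y + 14.6)² = 197.23²; (x − 3.8)² + (y − 111.3)² = 34.62².
Subtracting pairs of circle equations eliminates x²+y² and gives linear equations (the radical axes):
-372.6 x + 25.8 y = -10554.47
-108.8 x + 277.6 y = 22926.02
Solving the 2×2 system: x ≈ 35.0, y ≈ 96.3 km.

x ≈ 35.0 km, y ≈ 96.3 km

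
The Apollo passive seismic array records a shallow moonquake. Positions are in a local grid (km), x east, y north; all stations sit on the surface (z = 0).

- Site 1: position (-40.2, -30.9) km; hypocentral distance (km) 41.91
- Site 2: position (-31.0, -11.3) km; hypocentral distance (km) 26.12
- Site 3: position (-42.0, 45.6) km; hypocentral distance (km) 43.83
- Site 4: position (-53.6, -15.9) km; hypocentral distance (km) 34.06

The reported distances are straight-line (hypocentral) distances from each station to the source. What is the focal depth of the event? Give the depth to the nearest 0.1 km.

18.6 km

Each station gives a sphere (x−x_i)² + (y−y_i)² + z² = d_i² (stations at z=0).
Subtracting the Site 1 sphere from Site 2 and Site 3: z² cancels, leaving linear equations in x and y:
18.4 x + 39.2 y = -407.97
-3.6 x + 153.0 y = 1107.89
Solving: x ≈ -35.804, y ≈ 6.399 km (keep extra digits for the depth step; rounded: -35.8, 6.4).
Then from the Site 1 sphere: z² = 41.91² − (x + 40.2)² − (y + 30.9)² with x = -35.804, y = 6.399, so z ≈ 18.599 ≈ 18.6 km.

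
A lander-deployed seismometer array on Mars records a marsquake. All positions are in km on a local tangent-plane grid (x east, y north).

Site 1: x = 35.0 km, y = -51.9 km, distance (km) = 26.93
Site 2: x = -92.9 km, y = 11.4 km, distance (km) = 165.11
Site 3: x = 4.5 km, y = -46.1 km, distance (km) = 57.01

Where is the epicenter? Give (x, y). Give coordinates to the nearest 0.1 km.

(61.5, -47.1)

Circle about each station: (x − 35.0)² + (y + 51.9)² = 26.93²; (x + 92.9)² + (y − 11.4)² = 165.11²; (x − 4.5)² + (y + 46.1)² = 57.01².
Subtracting pairs of circle equations eliminates x²+y² and gives linear equations (the radical axes):
-255.8 x + 126.6 y = -21694.33
-61.0 x + 11.6 y = -4298.07
Solving the 2×2 system: x ≈ 61.5, y ≈ -47.1 km.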